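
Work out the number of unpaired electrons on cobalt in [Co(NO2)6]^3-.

0 unpaired electrons

Each nitro (N-bound nitrite) is −1; balancing the −3 overall charge requires Co(III).
Cobalt is a group-9 element; Co(III) is therefore d⁶.
The spin state decides the count: Co(III) has an exceptionally large octahedral splitting and is low-spin with essentially every ligand except fluoride.
An octahedral low-spin d⁶ ion is t₂g⁶e_g⁰, giving 0 unpaired electrons.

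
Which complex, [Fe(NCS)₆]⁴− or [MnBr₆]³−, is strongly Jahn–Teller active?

[Fe(NCS)₆]⁴−: Summing ligand charges against the −4 overall charge gives an oxidation state of +2 for iron. Fe sits in group 8, so the d-electron count is 8 − 2 = 6. Isothiocyanate is a weak-field ligand for a first-row metal, so the complex is high-spin. The d⁶ configuration leaves the e_g set evenly filled (or empty) — no strong Jahn–Teller driving force.
[MnBr₆]³−: Ligand charges: each bromide is −1. With an overall charge of −3 the manganese centre must be in the +3 oxidation state. Mn sits in group 7, so the d-electron count is 7 − 3 = 4. Bromide is a weak-field ligand for a first-row metal, so the complex is high-spin. The t₂g³e_g¹ (high-spin) configuration has an unevenly filled e_g set; the Jahn–Teller theorem predicts a tetragonal distortion (typically axial elongation) to lift the degeneracy.

[MnBr₆]³−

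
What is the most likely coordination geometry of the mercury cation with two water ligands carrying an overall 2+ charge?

linear

Ligand charges: water is neutral. With an overall charge of +2 the mercury centre must be in the +2 oxidation state.
Group 12 minus oxidation state 2 gives a d¹⁰ configuration.
With 2 monodentate ligands the coordination number is 2.
A d¹⁰ ion with only two ligands adopts a linear arrangement (sp hybridisation; no CFSE preference).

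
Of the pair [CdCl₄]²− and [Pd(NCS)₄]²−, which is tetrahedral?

For [CdCl₄]²−: Summing ligand charges against the −2 overall charge gives an oxidation state of +2 for cadmium. Cadmium is a group-12 element; Cd(II) is therefore d¹⁰. A d¹⁰ ion has no crystal-field stabilisation preference between square planar and tetrahedral, so four ligands adopt the sterically favoured tetrahedral geometry. → tetrahedral.
For [Pd(NCS)₄]²−: Summing ligand charges against the −2 overall charge gives an oxidation state of +2 for palladium. Pd sits in group 10, so the d-electron count is 10 − 2 = 8. A 4d d⁸ ion has a large crystal-field splitting; square planar leaves the high-energy d_{x²−y²} orbital empty and maximises CFSE. → square planar.

[CdCl₄]²−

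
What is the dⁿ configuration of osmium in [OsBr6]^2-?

Summing ligand charges against the −2 overall charge gives an oxidation state of +4 for osmium.
Os sits in group 8, so the d-electron count is 8 − 4 = 4.

d4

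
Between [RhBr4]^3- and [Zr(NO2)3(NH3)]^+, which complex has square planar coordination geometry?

For [RhBr4]^3-: Each bromide is −1; balancing the −3 overall charge requires Rh(I). Rh sits in group 9, so the d-electron count is 9 − 1 = 8. A 4d d⁸ ion has a large crystal-field splitting; square planar leaves the high-energy d_{x²−y²} orbital empty and maximises CFSE. → square planar.
For [Zr(NO2)3(NH3)]^+: Each nitro (N-bound nitrite) is −1; ammonia is neutral; balancing the +1 overall charge requires Zr(IV). Group 4 minus oxidation state 4 gives a d⁰ configuration. A d⁰ ion has no crystal-field stabilisation preference between square planar and tetrahedral, so four ligands adopt the sterically favoured tetrahedral geometry. → tetrahedral.

[RhBr4]^3-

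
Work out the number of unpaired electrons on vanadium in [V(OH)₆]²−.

1 unpaired electron

Ligand charges: each hydroxide is −1. With an overall charge of −2 the vanadium centre must be in the +4 oxidation state.
Vanadium is a group-5 element; V(IV) is therefore d¹.
In an octahedral field the d¹ configuration is t₂g¹e_g⁰ (only one arrangement possible), giving 1 unpaired electron.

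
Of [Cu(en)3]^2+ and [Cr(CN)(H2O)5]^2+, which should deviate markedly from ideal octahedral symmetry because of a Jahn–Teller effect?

[Cu(en)3]^2+: Ethylenediamine is neutral; balancing the +2 overall charge requires Cu(II). Group 11 minus oxidation state 2 gives a d⁹ configuration. The t₂g⁶e_g³ configuration has an unevenly filled e_g set; the Jahn–Teller theorem predicts a tetragonal distortion (typically axial elongation) to lift the degeneracy.
[Cr(CN)(H2O)5]^2+: Each cyanide is −1; water is neutral; balancing the +2 overall charge requires Cr(III). Cr sits in group 6, so the d-electron count is 6 − 3 = 3. The d³ configuration leaves the e_g set evenly filled (or empty) — no strong Jahn–Teller driving force.

[Cu(en)3]^2+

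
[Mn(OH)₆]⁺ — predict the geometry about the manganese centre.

octahedral

Ligand charges: each hydroxide is −1. With an overall charge of +1 the manganese centre must be in the +7 oxidation state.
Group 7 minus oxidation state 7 gives a d⁰ configuration.
With 6 monodentate ligands the coordination number is 6.
Six donors around a single metal centre give an octahedral coordination sphere.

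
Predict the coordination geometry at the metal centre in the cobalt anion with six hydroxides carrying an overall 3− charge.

Summing ligand charges against the −3 overall charge gives an oxidation state of +3 for cobalt.
Co sits in group 9, so the d-electron count is 9 − 3 = 6.
With 6 monodentate ligands the coordination number is 6.
Six donors around a single metal centre give an octahedral coordination sphere.

octahedral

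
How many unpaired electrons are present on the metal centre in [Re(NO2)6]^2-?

3

Each nitro (N-bound nitrite) is −1; balancing the −2 overall charge requires Re(IV).
Group 7 minus oxidation state 4 gives a d³ configuration.
In an octahedral field the d³ configuration is t₂g³e_g⁰ (only one arrangement possible), giving 3 unpaired electrons.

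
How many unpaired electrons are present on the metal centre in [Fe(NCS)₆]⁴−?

Each isothiocyanate is −1; balancing the −4 overall charge requires Fe(II).
Group 8 minus oxidation state 2 gives a d⁶ configuration.
The spin state decides the count: Isothiocyanate is a weak-field ligand for a first-row metal, so the complex is high-spin.
An octahedral high-spin d⁶ ion is t₂g⁴e_g², giving 4 unpaired electrons.

4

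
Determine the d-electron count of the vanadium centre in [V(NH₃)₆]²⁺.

d³

Summing ligand charges against the +2 overall charge gives an oxidation state of +2 for vanadium.
Group 5 minus oxidation state 2 gives a d³ configuration.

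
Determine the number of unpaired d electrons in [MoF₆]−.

1 unpaired electron

Ligand charges: each fluoride is −1. With an overall charge of −1 the molybdenum centre must be in the +5 oxidation state.
Molybdenum is a group-6 element; Mo(V) is therefore d¹.
In an octahedral field the d¹ configuration is t₂g¹e_g⁰ (only one arrangement possible), giving 1 unpaired electron.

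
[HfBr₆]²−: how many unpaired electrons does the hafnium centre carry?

0

Each bromide is −1; balancing the −2 overall charge requires Hf(IV).
Hafnium is a group-4 element; Hf(IV) is therefore d⁰.
In an octahedral field the d⁰ configuration is t₂g⁰e_g⁰, giving 0 unpaired electrons.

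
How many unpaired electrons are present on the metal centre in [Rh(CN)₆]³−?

0 unpaired electrons

Summing ligand charges against the −3 overall charge gives an oxidation state of +3 for rhodium.
Rhodium is a group-9 element; Rh(III) is therefore d⁶.
The spin state decides the count: a 4d ion has a large Δₒ and is invariably low-spin.
An octahedral low-spin d⁶ ion is t₂g⁶e_g⁰, giving 0 unpaired electrons.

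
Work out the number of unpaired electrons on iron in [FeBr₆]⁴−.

4

Ligand charges: each bromide is −1. With an overall charge of −4 the iron centre must be in the +2 oxidation state.
Fe sits in group 8, so the d-electron count is 8 − 2 = 6.
The spin state decides the count: Bromide is a weak-field ligand for a first-row metal, so the complex is high-spin.
An octahedral high-spin d⁶ ion is t₂g⁴e_g², giving 4 unpaired electrons.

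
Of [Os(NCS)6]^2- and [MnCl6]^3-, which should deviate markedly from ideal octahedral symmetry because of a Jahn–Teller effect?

[MnCl6]^3-

[Os(NCS)6]^2-: Each isothiocyanate is −1; balancing the −2 overall charge requires Os(IV). Group 8 minus oxidation state 4 gives a d⁴ configuration. A 5d ion has a large Δₒ and is invariably low-spin. The d⁴ configuration leaves the e_g set evenly filled (or empty) — no strong Jahn–Teller driving force.
[MnCl6]^3-: Summing ligand charges against the −3 overall charge gives an oxidation state of +3 for manganese. Mn sits in group 7, so the d-electron count is 7 − 3 = 4. Chloride is a weak-field ligand for a first-row metal, so the complex is high-spin. The t₂g³e_g¹ (high-spin) configuration has an unevenly filled e_g set; the Jahn–Teller theorem predicts a tetragonal distortion (typically axial elongation) to lift the degeneracy.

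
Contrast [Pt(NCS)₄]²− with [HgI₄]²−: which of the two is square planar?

For [Pt(NCS)₄]²−: Each isothiocyanate is −1; balancing the −2 overall charge requires Pt(II). Platinum is a group-10 element; Pt(II) is therefore d⁸. A 5d d⁸ ion has a large crystal-field splitting; square planar leaves the high-energy d_{x²−y²} orbital empty and maximises CFSE. → square planar.
For [HgI₄]²−: Each iodide is −1; balancing the −2 overall charge requires Hg(II). Hg sits in group 12, so the d-electron count is 12 − 2 = 10. A d¹⁰ ion has no crystal-field stabilisation preference between square planar and tetrahedral, so four ligands adopt the sterically favoured tetrahedral geometry. → tetrahedral.

[Pt(NCS)₄]²−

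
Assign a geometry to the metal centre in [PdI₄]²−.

square planar

Each iodide is −1; balancing the −2 overall charge requires Pd(II).
Palladium is a group-10 element; Pd(II) is therefore d⁸.
Coordination number: 4.
A 4d d⁸ ion has a large crystal-field splitting; square planar leaves the high-energy d_{x²−y²} orbital empty and maximises CFSE.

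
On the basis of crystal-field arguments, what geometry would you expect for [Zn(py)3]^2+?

trigonal planar

Summing ligand charges against the +2 overall charge gives an oxidation state of +2 for zinc.
Zinc is a group-12 element; Zn(II) is therefore d¹⁰.
Coordination number: 3.
Three ligands around a d¹⁰ centre minimise repulsion in a trigonal-planar arrangement.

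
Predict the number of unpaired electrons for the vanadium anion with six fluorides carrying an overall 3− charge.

2 unpaired electrons

Each fluoride is −1; balancing the −3 overall charge requires V(III).
V sits in group 5, so the d-electron count is 5 − 3 = 2.
In an octahedral field the d² configuration is t₂g²e_g⁰ (only one arrangement possible), giving 2 unpaired electrons.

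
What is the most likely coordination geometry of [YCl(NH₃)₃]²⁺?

Summing ligand charges against the +2 overall charge gives an oxidation state of +3 for yttrium.
Y sits in group 3, so the d-electron count is 3 − 3 = 0.
Coordination number: 4.
A d⁰ ion has no crystal-field stabilisation preference between square planar and tetrahedral, so four ligands adopt the sterically favoured tetrahedral geometry.

tetrahedral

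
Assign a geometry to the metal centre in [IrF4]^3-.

Each fluoride is −1; balancing the −3 overall charge requires Ir(I).
Ir sits in group 9, so the d-electron count is 9 − 1 = 8.
With 4 monodentate ligands the coordination number is 4.
A 5d d⁸ ion has a large crystal-field splitting; square planar leaves the high-energy d_{x²−y²} orbital empty and maximises CFSE.

square planar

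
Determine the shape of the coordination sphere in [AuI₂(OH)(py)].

square planar

Summing ligand charges against the 0 overall charge gives an oxidation state of +3 for gold.
Group 11 minus oxidation state 3 gives a d⁸ configuration.
With 4 monodentate ligands the coordination number is 4.
A 5d d⁸ ion has a large crystal-field splitting; square planar leaves the high-energy d_{x²−y²} orbital empty and maximises CFSE.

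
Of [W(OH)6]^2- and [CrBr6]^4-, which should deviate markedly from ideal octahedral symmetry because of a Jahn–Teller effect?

[W(OH)6]^2-: Ligand charges: each hydroxide is −1. With an overall charge of −2 the tungsten centre must be in the +4 oxidation state. W sits in group 6, so the d-electron count is 6 − 4 = 2. The d² configuration leaves the e_g set evenly filled (or empty) — no strong Jahn–Teller driving force.
[CrBr6]^4-: Summing ligand charges against the −4 overall charge gives an oxidation state of +2 for chromium. Group 6 minus oxidation state 2 gives a d⁴ configuration. Bromide is a weak-field ligand for a first-row metal, so the complex is high-spin. The t₂g³e_g¹ (high-spin) configuration has an unevenly filled e_g set; the Jahn–Teller theorem predicts a tetragonal distortion (typically axial elongation) to lift the degeneracy.

[CrBr6]^4-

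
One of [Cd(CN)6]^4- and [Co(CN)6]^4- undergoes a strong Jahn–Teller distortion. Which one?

[Co(CN)6]^4-

[Cd(CN)6]^4-: Ligand charges: each cyanide is −1. With an overall charge of −4 the cadmium centre must be in the +2 oxidation state. Cadmium is a group-12 element; Cd(II) is therefore d¹⁰. The d¹⁰ configuration leaves the e_g set evenly filled (or empty) — no strong Jahn–Teller driving force.
[Co(CN)6]^4-: Each cyanide is −1; balancing the −4 overall charge requires Co(II). Co sits in group 9, so the d-electron count is 9 − 2 = 7. Cyanide is a strong-field ligand (high in the spectrochemical series) for a first-row metal, so the complex is low-spin. The t₂g⁶e_g¹ (low-spin) configuration has an unevenly filled e_g set; the Jahn–Teller theorem predicts a tetragonal distortion (typically axial elongation) to lift the degeneracy.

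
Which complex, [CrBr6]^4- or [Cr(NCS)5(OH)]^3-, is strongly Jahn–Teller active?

[CrBr6]^4-: Ligand charges: each bromide is −1. With an overall charge of −4 the chromium centre must be in the +2 oxidation state. Cr sits in group 6, so the d-electron count is 6 − 2 = 4. Bromide is a weak-field ligand for a first-row metal, so the complex is high-spin. The t₂g³e_g¹ (high-spin) configuration has an unevenly filled e_g set; the Jahn–Teller theorem predicts a tetragonal distortion (typically axial elongation) to lift the degeneracy.
[Cr(NCS)5(OH)]^3-: Summing ligand charges against the −3 overall charge gives an oxidation state of +3 for chromium. Group 6 minus oxidation state 3 gives a d³ configuration. The d³ configuration leaves the e_g set evenly filled (or empty) — no strong Jahn–Teller driving force.

[CrBr6]^4-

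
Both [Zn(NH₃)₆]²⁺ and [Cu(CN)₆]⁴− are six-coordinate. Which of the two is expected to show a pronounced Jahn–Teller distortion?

[Zn(NH₃)₆]²⁺: Ammonia is neutral; balancing the +2 overall charge requires Zn(II). Zn sits in group 12, so the d-electron count is 12 − 2 = 10. The d¹⁰ configuration leaves the e_g set evenly filled (or empty) — no strong Jahn–Teller driving force.
[Cu(CN)₆]⁴−: Ligand charges: each cyanide is −1. With an overall charge of −4 the copper centre must be in the +2 oxidation state. Cu sits in group 11, so the d-electron count is 11 − 2 = 9. The t₂g⁶e_g³ configuration has an unevenly filled e_g set; the Jahn–Teller theorem predicts a tetragonal distortion (typically axial elongation) to lift the degeneracy.

[Cu(CN)₆]⁴−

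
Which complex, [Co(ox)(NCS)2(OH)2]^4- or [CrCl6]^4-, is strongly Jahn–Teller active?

[Co(ox)(NCS)2(OH)2]^4-: Ligand charges: each oxalate is −2; each isothiocyanate is −1; each hydroxide is −1. With an overall charge of −4 the cobalt centre must be in the +2 oxidation state. Cobalt is a group-9 element; Co(II) is therefore d⁷. Hydroxide, isothiocyanate, and oxalate are weak-field ligands for a first-row metal, so the complex is high-spin. The d⁷ configuration leaves the e_g set evenly filled (or empty) — no strong Jahn–Teller driving force.
[CrCl6]^4-: Ligand charges: each chloride is −1. With an overall charge of −4 the chromium centre must be in the +2 oxidation state. Cr sits in group 6, so the d-electron count is 6 − 2 = 4. Chloride is a weak-field ligand for a first-row metal, so the complex is high-spin. The t₂g³e_g¹ (high-spin) configuration has an unevenly filled e_g set; the Jahn–Teller theorem predicts a tetragonal distortion (typically axial elongation) to lift the degeneracy.

[CrCl6]^4-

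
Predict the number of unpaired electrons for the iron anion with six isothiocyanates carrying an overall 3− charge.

Each isothiocyanate is −1; balancing the −3 overall charge requires Fe(III).
Group 8 minus oxidation state 3 gives a d⁵ configuration.
The spin state decides the count: Isothiocyanate is a weak-field ligand for a first-row metal, so the complex is high-spin.
An octahedral high-spin d⁵ ion is t₂g³e_g², giving 5 unpaired electrons.

5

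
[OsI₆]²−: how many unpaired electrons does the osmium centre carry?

Summing ligand charges against the −2 overall charge gives an oxidation state of +4 for osmium.
Os sits in group 8, so the d-electron count is 8 − 4 = 4.
The spin state decides the count: a 5d ion has a large Δₒ and is invariably low-spin.
An octahedral low-spin d⁴ ion is t₂g⁴e_g⁰, giving 2 unpaired electrons.

2 unpaired electrons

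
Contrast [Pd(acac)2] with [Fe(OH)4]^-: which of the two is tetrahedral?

[Fe(OH)4]^-

For [Pd(acac)2]: Ligand charges: each acetylacetonate is −1. With an overall charge of 0 the palladium centre must be in the +2 oxidation state. Palladium is a group-10 element; Pd(II) is therefore d⁸. A 4d d⁸ ion has a large crystal-field splitting; square planar leaves the high-energy d_{x²−y²} orbital empty and maximises CFSE. → square planar.
For [Fe(OH)4]^-: Each hydroxide is −1; balancing the −1 overall charge requires Fe(III). Iron is a group-8 element; Fe(III) is therefore d⁵. A high-spin d⁵ ion has zero CFSE in either geometry, so four ligands adopt the sterically favoured tetrahedral geometry. → tetrahedral.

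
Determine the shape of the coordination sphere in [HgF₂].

linear

Summing ligand charges against the 0 overall charge gives an oxidation state of +2 for mercury.
Mercury is a group-12 element; Hg(II) is therefore d¹⁰.
With 2 monodentate ligands the coordination number is 2.
A d¹⁰ ion with only two ligands adopts a linear arrangement (sp hybridisation; no CFSE preference).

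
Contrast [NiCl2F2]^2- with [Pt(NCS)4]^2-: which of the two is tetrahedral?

For [NiCl2F2]^2-: Each chloride is −1; each fluoride is −1; balancing the −2 overall charge requires Ni(II). Nickel is a group-10 element; Ni(II) is therefore d⁸. Chloride and fluoride are weak-field ligands. With weak-field ligands the CFSE gain from square planar is small, so a 3d d⁸ ion takes the sterically preferred tetrahedral geometry. → tetrahedral.
For [Pt(NCS)4]^2-: Summing ligand charges against the −2 overall charge gives an oxidation state of +2 for platinum. Platinum is a group-10 element; Pt(II) is therefore d⁸. A 5d d⁸ ion has a large crystal-field splitting; square planar leaves the high-energy d_{x²−y²} orbital empty and maximises CFSE. → square planar.

[NiCl2F2]^2-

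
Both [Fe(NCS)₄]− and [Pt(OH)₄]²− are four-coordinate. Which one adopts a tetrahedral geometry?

For [Fe(NCS)₄]−: Each isothiocyanate is −1; balancing the −1 overall charge requires Fe(III). Group 8 minus oxidation state 3 gives a d⁵ configuration. A high-spin d⁵ ion has zero CFSE in either geometry, so four ligands adopt the sterically favoured tetrahedral geometry. → tetrahedral.
For [Pt(OH)₄]²−: Each hydroxide is −1; balancing the −2 overall charge requires Pt(II). Platinum is a group-10 element; Pt(II) is therefore d⁸. A 5d d⁸ ion has a large crystal-field splitting; square planar leaves the high-energy d_{x²−y²} orbital empty and maximises CFSE. → square planar.

[Fe(NCS)₄]−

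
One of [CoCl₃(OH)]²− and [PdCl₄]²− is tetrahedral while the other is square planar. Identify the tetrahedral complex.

For [CoCl₃(OH)]²−: Each chloride is −1; each hydroxide is −1; balancing the −2 overall charge requires Co(II). Co sits in group 9, so the d-electron count is 9 − 2 = 7. For a high-spin 3d d⁷ ion with weak-field ligands the small Δₜ gives little square-planar CFSE advantage, so four ligands adopt the sterically favoured tetrahedral geometry. → tetrahedral.
For [PdCl₄]²−: Ligand charges: each chloride is −1. With an overall charge of −2 the palladium centre must be in the +2 oxidation state. Group 10 minus oxidation state 2 gives a d⁸ configuration. A 4d d⁸ ion has a large crystal-field splitting; square planar leaves the high-energy d_{x²−y²} orbital empty and maximises CFSE. → square planar.

[CoCl₃(OH)]²−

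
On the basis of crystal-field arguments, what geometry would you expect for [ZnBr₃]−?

trigonal planar

Summing ligand charges against the −1 overall charge gives an oxidation state of +2 for zinc.
Zn sits in group 12, so the d-electron count is 12 − 2 = 10.
With 3 monodentate ligands the coordination number is 3.
Three ligands around a d¹⁰ centre minimise repulsion in a trigonal-planar arrangement.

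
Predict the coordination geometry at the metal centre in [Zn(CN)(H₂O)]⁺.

linear

Summing ligand charges against the +1 overall charge gives an oxidation state of +2 for zinc.
Group 12 minus oxidation state 2 gives a d¹⁰ configuration.
With 2 monodentate ligands the coordination number is 2.
A d¹⁰ ion with only two ligands adopts a linear arrangement (sp hybridisation; no CFSE preference).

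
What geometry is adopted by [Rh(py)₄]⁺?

Pyridine is neutral; balancing the +1 overall charge requires Rh(I).
Group 9 minus oxidation state 1 gives a d⁸ configuration.
With 4 monodentate ligands the coordination number is 4.
A 4d d⁸ ion has a large crystal-field splitting; square planar leaves the high-energy d_{x²−y²} orbital empty and maximises CFSE.

square planar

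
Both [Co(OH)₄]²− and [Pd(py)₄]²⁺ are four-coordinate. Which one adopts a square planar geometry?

[Pd(py)₄]²⁺

For [Co(OH)₄]²−: Ligand charges: each hydroxide is −1. With an overall charge of −2 the cobalt centre must be in the +2 oxidation state. Co sits in group 9, so the d-electron count is 9 − 2 = 7. For a high-spin 3d d⁷ ion with weak-field ligands the small Δₜ gives little square-planar CFSE advantage, so four ligands adopt the sterically favoured tetrahedral geometry. → tetrahedral.
For [Pd(py)₄]²⁺: Summing ligand charges against the +2 overall charge gives an oxidation state of +2 for palladium. Palladium is a group-10 element; Pd(II) is therefore d⁸. A 4d d⁸ ion has a large crystal-field splitting; square planar leaves the high-energy d_{x²−y²} orbital empty and maximises CFSE. → square planar.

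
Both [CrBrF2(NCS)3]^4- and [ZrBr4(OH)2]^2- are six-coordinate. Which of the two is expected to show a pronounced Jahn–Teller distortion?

[CrBrF2(NCS)3]^4-: Each bromide is −1; each fluoride is −1; each isothiocyanate is −1; balancing the −4 overall charge requires Cr(II). Cr sits in group 6, so the d-electron count is 6 − 2 = 4. Bromide, fluoride, and isothiocyanate are weak-field ligands for a first-row metal, so the complex is high-spin. The t₂g³e_g¹ (high-spin) configuration has an unevenly filled e_g set; the Jahn–Teller theorem predicts a tetragonal distortion (typically axial elongation) to lift the degeneracy.
[ZrBr4(OH)2]^2-: Summing ligand charges against the −2 overall charge gives an oxidation state of +4 for zirconium. Zirconium is a group-4 element; Zr(IV) is therefore d⁰. The d⁰ configuration leaves the e_g set evenly filled (or empty) — no strong Jahn–Teller driving force.

[CrBrF2(NCS)3]^4-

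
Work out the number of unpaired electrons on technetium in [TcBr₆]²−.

Ligand charges: each bromide is −1. With an overall charge of −2 the technetium centre must be in the +4 oxidation state.
Tc sits in group 7, so the d-electron count is 7 − 4 = 3.
In an octahedral field the d³ configuration is t₂g³e_g⁰ (only one arrangement possible), giving 3 unpaired electrons.

3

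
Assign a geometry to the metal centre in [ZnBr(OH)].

Each bromide is −1; each hydroxide is −1; balancing the 0 overall charge requires Zn(II).
Zn sits in group 12, so the d-electron count is 12 − 2 = 10.
Coordination number: 2.
A d¹⁰ ion with only two ligands adopts a linear arrangement (sp hybridisation; no CFSE preference).

linear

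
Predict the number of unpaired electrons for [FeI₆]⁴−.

4

Each iodide is −1; balancing the −4 overall charge requires Fe(II).
Iron is a group-8 element; Fe(II) is therefore d⁶.
The spin state decides the count: Iodide is a weak-field ligand for a first-row metal, so the complex is high-spin.
An octahedral high-spin d⁶ ion is t₂g⁴e_g², giving 4 unpaired electrons.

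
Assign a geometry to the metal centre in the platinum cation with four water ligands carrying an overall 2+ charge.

square planar

Water is neutral; balancing the +2 overall charge requires Pt(II).
Group 10 minus oxidation state 2 gives a d⁸ configuration.
Coordination number: 4.
A 5d d⁸ ion has a large crystal-field splitting; square planar leaves the high-energy d_{x²−y²} orbital empty and maximises CFSE.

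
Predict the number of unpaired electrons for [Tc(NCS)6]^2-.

Ligand charges: each isothiocyanate is −1. With an overall charge of −2 the technetium centre must be in the +4 oxidation state.
Tc sits in group 7, so the d-electron count is 7 − 4 = 3.
In an octahedral field the d³ configuration is t₂g³e_g⁰ (only one arrangement possible), giving 3 unpaired electrons.

3 unpaired electrons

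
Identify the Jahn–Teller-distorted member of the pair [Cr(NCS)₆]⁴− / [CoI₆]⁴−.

[Cr(NCS)₆]⁴−: Summing ligand charges against the −4 overall charge gives an oxidation state of +2 for chromium. Group 6 minus oxidation state 2 gives a d⁴ configuration. Isothiocyanate is a weak-field ligand for a first-row metal, so the complex is high-spin. The t₂g³e_g¹ (high-spin) configuration has an unevenly filled e_g set; the Jahn–Teller theorem predicts a tetragonal distortion (typically axial elongation) to lift the degeneracy.
[CoI₆]⁴−: Ligand charges: each iodide is −1. With an overall charge of −4 the cobalt centre must be in the +2 oxidation state. Group 9 minus oxidation state 2 gives a d⁷ configuration. Iodide is a weak-field ligand for a first-row metal, so the complex is high-spin. The d⁷ configuration leaves the e_g set evenly filled (or empty) — no strong Jahn–Teller driving force.

[Cr(NCS)₆]⁴−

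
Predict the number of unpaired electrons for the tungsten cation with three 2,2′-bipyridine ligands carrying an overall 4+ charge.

2 unpaired electrons

Ligand charges: 2,2′-bipyridine is neutral. With an overall charge of +4 the tungsten centre must be in the +4 oxidation state.
Group 6 minus oxidation state 4 gives a d² configuration.
Counting donor atoms: 3×2,2′-bipyridine (bidentate) → 6 donors. Coordination number = 6.
In an octahedral field the d² configuration is t₂g²e_g⁰ (only one arrangement possible), giving 2 unpaired electrons.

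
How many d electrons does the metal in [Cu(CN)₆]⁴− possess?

d⁹

Summing ligand charges against the −4 overall charge gives an oxidation state of +2 for copper.
Copper is a group-11 element; Cu(II) is therefore d⁹.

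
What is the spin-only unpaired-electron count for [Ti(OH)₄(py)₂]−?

Each hydroxide is −1; pyridine is neutral; balancing the −1 overall charge requires Ti(III).
Ti sits in group 4, so the d-electron count is 4 − 3 = 1.
In an octahedral field the d¹ configuration is t₂g¹e_g⁰ (only one arrangement possible), giving 1 unpaired electron.

1 unpaired electron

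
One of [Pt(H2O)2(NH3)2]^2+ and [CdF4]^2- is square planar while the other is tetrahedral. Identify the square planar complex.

[Pt(H2O)2(NH3)2]^2+

For [Pt(H2O)2(NH3)2]^2+: Summing ligand charges against the +2 overall charge gives an oxidation state of +2 for platinum. Group 10 minus oxidation state 2 gives a d⁸ configuration. A 5d d⁸ ion has a large crystal-field splitting; square planar leaves the high-energy d_{x²−y²} orbital empty and maximises CFSE. → square planar.
For [CdF4]^2-: Summing ligand charges against the −2 overall charge gives an oxidation state of +2 for cadmium. Group 12 minus oxidation state 2 gives a d¹⁰ configuration. A d¹⁰ ion has no crystal-field stabilisation preference between square planar and tetrahedral, so four ligands adopt the sterically favoured tetrahedral geometry. → tetrahedral.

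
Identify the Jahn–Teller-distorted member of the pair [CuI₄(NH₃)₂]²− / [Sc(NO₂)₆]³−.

[CuI₄(NH₃)₂]²−: Ligand charges: each iodide is −1; ammonia is neutral. With an overall charge of −2 the copper centre must be in the +2 oxidation state. Cu sits in group 11, so the d-electron count is 11 − 2 = 9. The t₂g⁶e_g³ configuration has an unevenly filled e_g set; the Jahn–Teller theorem predicts a tetragonal distortion (typically axial elongation) to lift the degeneracy.
[Sc(NO₂)₆]³−: Ligand charges: each nitro (N-bound nitrite) is −1. With an overall charge of −3 the scandium centre must be in the +3 oxidation state. Group 3 minus oxidation state 3 gives a d⁰ configuration. The d⁰ configuration leaves the e_g set evenly filled (or empty) — no strong Jahn–Teller driving force.

[CuI₄(NH₃)₂]²−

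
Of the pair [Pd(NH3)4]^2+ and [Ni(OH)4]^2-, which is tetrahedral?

[Ni(OH)4]^2-

For [Pd(NH3)4]^2+: Summing ligand charges against the +2 overall charge gives an oxidation state of +2 for palladium. Group 10 minus oxidation state 2 gives a d⁸ configuration. A 4d d⁸ ion has a large crystal-field splitting; square planar leaves the high-energy d_{x²−y²} orbital empty and maximises CFSE. → square planar.
For [Ni(OH)4]^2-: Summing ligand charges against the −2 overall charge gives an oxidation state of +2 for nickel. Ni sits in group 10, so the d-electron count is 10 − 2 = 8. Hydroxide is a weak-field ligand. With weak-field ligands the CFSE gain from square planar is small, so a 3d d⁸ ion takes the sterically preferred tetrahedral geometry. → tetrahedral.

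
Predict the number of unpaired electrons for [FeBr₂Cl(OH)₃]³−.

Summing ligand charges against the −3 overall charge gives an oxidation state of +3 for iron.
Group 8 minus oxidation state 3 gives a d⁵ configuration.
The spin state decides the count: Bromide, chloride, and hydroxide are weak-field ligands for a first-row metal, so the complex is high-spin.
An octahedral high-spin d⁵ ion is t₂g³e_g², giving 5 unpaired electrons.

5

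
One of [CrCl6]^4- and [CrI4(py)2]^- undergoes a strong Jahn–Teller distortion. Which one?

[CrCl6]^4-: Ligand charges: each chloride is −1. With an overall charge of −4 the chromium centre must be in the +2 oxidation state. Cr sits in group 6, so the d-electron count is 6 − 2 = 4. Chloride is a weak-field ligand for a first-row metal, so the complex is high-spin. The t₂g³e_g¹ (high-spin) configuration has an unevenly filled e_g set; the Jahn–Teller theorem predicts a tetragonal distortion (typically axial elongation) to lift the degeneracy.
[CrI4(py)2]^-: Each iodide is −1; pyridine is neutral; balancing the −1 overall charge requires Cr(III). Chromium is a group-6 element; Cr(III) is therefore d³. The d³ configuration leaves the e_g set evenly filled (or empty) — no strong Jahn–Teller driving force.

[CrCl6]^4-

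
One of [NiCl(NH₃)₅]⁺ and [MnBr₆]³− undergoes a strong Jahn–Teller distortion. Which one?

[NiCl(NH₃)₅]⁺: Ligand charges: each chloride is −1; ammonia is neutral. With an overall charge of +1 the nickel centre must be in the +2 oxidation state. Group 10 minus oxidation state 2 gives a d⁸ configuration. The d⁸ configuration leaves the e_g set evenly filled (or empty) — no strong Jahn–Teller driving force.
[MnBr₆]³−: Summing ligand charges against the −3 overall charge gives an oxidation state of +3 for manganese. Mn sits in group 7, so the d-electron count is 7 − 3 = 4. Bromide is a weak-field ligand for a first-row metal, so the complex is high-spin. The t₂g³e_g¹ (high-spin) configuration has an unevenly filled e_g set; the Jahn–Teller theorem predicts a tetragonal distortion (typically axial elongation) to lift the degeneracy.

[MnBr₆]³−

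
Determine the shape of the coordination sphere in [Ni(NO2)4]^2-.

square planar

Ligand charges: each nitro (N-bound nitrite) is −1. With an overall charge of −2 the nickel centre must be in the +2 oxidation state.
Group 10 minus oxidation state 2 gives a d⁸ configuration.
Coordination number: 4.
Nitro (N-bound nitrite) is a strong-field ligand (high in the spectrochemical series).
A 3d d⁸ ion with strong-field ligands gains enough CFSE to favour square planar over tetrahedral.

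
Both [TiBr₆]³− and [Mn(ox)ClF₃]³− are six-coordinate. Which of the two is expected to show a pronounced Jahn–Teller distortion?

[Mn(ox)ClF₃]³−

[TiBr₆]³−: Summing ligand charges against the −3 overall charge gives an oxidation state of +3 for titanium. Group 4 minus oxidation state 3 gives a d¹ configuration. The d¹ configuration leaves the e_g set evenly filled (or empty) — no strong Jahn–Teller driving force.
[Mn(ox)ClF₃]³−: Summing ligand charges against the −3 overall charge gives an oxidation state of +3 for manganese. Group 7 minus oxidation state 3 gives a d⁴ configuration. Chloride, fluoride, and oxalate are weak-field ligands for a first-row metal, so the complex is high-spin. The t₂g³e_g¹ (high-spin) configuration has an unevenly filled e_g set; the Jahn–Teller theorem predicts a tetragonal distortion (typically axial elongation) to lift the degeneracy.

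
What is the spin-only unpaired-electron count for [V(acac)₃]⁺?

1

Each acetylacetonate is −1; balancing the +1 overall charge requires V(IV).
Group 5 minus oxidation state 4 gives a d¹ configuration.
Counting donor atoms: 3×acetylacetonate (bidentate) → 6 donors. Coordination number = 6.
In an octahedral field the d¹ configuration is t₂g¹e_g⁰ (only one arrangement possible), giving 1 unpaired electron.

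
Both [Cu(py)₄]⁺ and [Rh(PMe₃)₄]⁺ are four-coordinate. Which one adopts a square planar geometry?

For [Cu(py)₄]⁺: Pyridine is neutral; balancing the +1 overall charge requires Cu(I). Copper is a group-11 element; Cu(I) is therefore d¹⁰. A d¹⁰ ion has no crystal-field stabilisation preference between square planar and tetrahedral, so four ligands adopt the sterically favoured tetrahedral geometry. → tetrahedral.
For [Rh(PMe₃)₄]⁺: Ligand charges: trimethylphosphine is neutral. With an overall charge of +1 the rhodium centre must be in the +1 oxidation state. Group 9 minus oxidation state 1 gives a d⁸ configuration. A 4d d⁸ ion has a large crystal-field splitting; square planar leaves the high-energy d_{x²−y²} orbital empty and maximises CFSE. → square planar.

[Rh(PMe₃)₄]⁺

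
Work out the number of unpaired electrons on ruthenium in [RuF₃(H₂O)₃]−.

0

Each fluoride is −1; water is neutral; balancing the −1 overall charge requires Ru(II).
Ru sits in group 8, so the d-electron count is 8 − 2 = 6.
The spin state decides the count: a 4d ion has a large Δₒ and is invariably low-spin.
An octahedral low-spin d⁶ ion is t₂g⁶e_g⁰, giving 0 unpaired electrons.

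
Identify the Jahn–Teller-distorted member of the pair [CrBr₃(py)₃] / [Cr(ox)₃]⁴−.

[Cr(ox)₃]⁴−

[CrBr₃(py)₃]: Ligand charges: each bromide is −1; pyridine is neutral. With an overall charge of 0 the chromium centre must be in the +3 oxidation state. Cr sits in group 6, so the d-electron count is 6 − 3 = 3. The d³ configuration leaves the e_g set evenly filled (or empty) — no strong Jahn–Teller driving force.
[Cr(ox)₃]⁴−: Each oxalate is −2; balancing the −4 overall charge requires Cr(II). Group 6 minus oxidation state 2 gives a d⁴ configuration. Oxalate is a weak-field ligand for a first-row metal, so the complex is high-spin. The t₂g³e_g¹ (high-spin) configuration has an unevenly filled e_g set; the Jahn–Teller theorem predicts a tetragonal distortion (typically axial elongation) to lift the degeneracy.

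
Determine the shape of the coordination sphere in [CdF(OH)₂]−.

trigonal planar

Ligand charges: each fluoride is −1; each hydroxide is −1. With an overall charge of −1 the cadmium centre must be in the +2 oxidation state.
Group 12 minus oxidation state 2 gives a d¹⁰ configuration.
Coordination number: 3.
Three ligands around a d¹⁰ centre minimise repulsion in a trigonal-planar arrangement.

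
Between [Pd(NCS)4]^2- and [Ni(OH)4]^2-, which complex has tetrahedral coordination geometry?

[Ni(OH)4]^2-

For [Pd(NCS)4]^2-: Each isothiocyanate is −1; balancing the −2 overall charge requires Pd(II). Group 10 minus oxidation state 2 gives a d⁸ configuration. A 4d d⁸ ion has a large crystal-field splitting; square planar leaves the high-energy d_{x²−y²} orbital empty and maximises CFSE. → square planar.
For [Ni(OH)4]^2-: Summing ligand charges against the −2 overall charge gives an oxidation state of +2 for nickel. Group 10 minus oxidation state 2 gives a d⁸ configuration. Hydroxide is a weak-field ligand. With weak-field ligands the CFSE gain from square planar is small, so a 3d d⁸ ion takes the sterically preferred tetrahedral geometry. → tetrahedral.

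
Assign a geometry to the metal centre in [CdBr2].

linear

Summing ligand charges against the 0 overall charge gives an oxidation state of +2 for cadmium.
Cadmium is a group-12 element; Cd(II) is therefore d¹⁰.
Coordination number: 2.
A d¹⁰ ion with only two ligands adopts a linear arrangement (sp hybridisation; no CFSE preference).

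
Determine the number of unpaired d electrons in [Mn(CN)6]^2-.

Each cyanide is −1; balancing the −2 overall charge requires Mn(IV).
Group 7 minus oxidation state 4 gives a d³ configuration.
In an octahedral field the d³ configuration is t₂g³e_g⁰ (only one arrangement possible), giving 3 unpaired electrons.

3 unpaired electrons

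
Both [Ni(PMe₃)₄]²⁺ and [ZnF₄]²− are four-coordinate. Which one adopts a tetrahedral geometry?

[ZnF₄]²−

For [Ni(PMe₃)₄]²⁺: Trimethylphosphine is neutral; balancing the +2 overall charge requires Ni(II). Ni sits in group 10, so the d-electron count is 10 − 2 = 8. Trimethylphosphine is a strong-field ligand (high in the spectrochemical series). A 3d d⁸ ion with strong-field ligands gains enough CFSE to favour square planar over tetrahedral. → square planar.
For [ZnF₄]²−: Ligand charges: each fluoride is −1. With an overall charge of −2 the zinc centre must be in the +2 oxidation state. Zinc is a group-12 element; Zn(II) is therefore d¹⁰. A d¹⁰ ion has no crystal-field stabilisation preference between square planar and tetrahedral, so four ligands adopt the sterically favoured tetrahedral geometry. → tetrahedral.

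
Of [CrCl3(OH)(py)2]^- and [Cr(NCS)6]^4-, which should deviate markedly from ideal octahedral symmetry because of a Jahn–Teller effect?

[Cr(NCS)6]^4-

[CrCl3(OH)(py)2]^-: Summing ligand charges against the −1 overall charge gives an oxidation state of +3 for chromium. Group 6 minus oxidation state 3 gives a d³ configuration. The d³ configuration leaves the e_g set evenly filled (or empty) — no strong Jahn–Teller driving force.
[Cr(NCS)6]^4-: Summing ligand charges against the −4 overall charge gives an oxidation state of +2 for chromium. Group 6 minus oxidation state 2 gives a d⁴ configuration. Isothiocyanate is a weak-field ligand for a first-row metal, so the complex is high-spin. The t₂g³e_g¹ (high-spin) configuration has an unevenly filled e_g set; the Jahn–Teller theorem predicts a tetragonal distortion (typically axial elongation) to lift the degeneracy.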